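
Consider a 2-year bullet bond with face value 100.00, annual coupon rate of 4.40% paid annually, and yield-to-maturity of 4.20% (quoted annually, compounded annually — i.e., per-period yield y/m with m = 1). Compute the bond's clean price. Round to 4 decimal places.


Coupon per period c = face * coupon_rate / m = 4.400000
Periods per year m = 1; per-period yield y/m = 0.042000
Number of cashflows N = 2
Cashflows (t years, CF_t, discount factor 1/(1+y/m)^(m*t), PV):
  t = 1.0000: CF_t = 4.400000, DF = 0.959693, PV = 4.222649
  t = 2.0000: CF_t = 104.400000, DF = 0.921010, PV = 96.153492
Price P = sum_t PV_t = 100.376141

Answer: Price = 100.3761


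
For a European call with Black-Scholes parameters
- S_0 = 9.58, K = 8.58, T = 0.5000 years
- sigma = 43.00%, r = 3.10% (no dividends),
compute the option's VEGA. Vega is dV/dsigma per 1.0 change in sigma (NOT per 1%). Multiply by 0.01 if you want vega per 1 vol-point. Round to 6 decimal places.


d1 = 0.5655824126; d2 = 0.2615264967
phi(d1) = 0.3399759953; exp(-qT) = 1.0000000000; exp(-rT) = 0.9846195068
Vega = S * exp(-qT) * phi(d1) * sqrt(T) = 9.5800 * 1.0000000000 * 0.3399759953 * 0.7071067812 = 2.303026

Answer: Vega = 2.303026


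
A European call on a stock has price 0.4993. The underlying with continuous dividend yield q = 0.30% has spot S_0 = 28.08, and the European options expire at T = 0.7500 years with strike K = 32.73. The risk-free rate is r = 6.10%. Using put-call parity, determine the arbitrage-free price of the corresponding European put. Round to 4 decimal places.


Put-call parity: C - P = S_0 * exp(-qT) - K * exp(-rT).
S_0 * exp(-qT) = 28.0800 * 0.99775253 = 28.01689102
K * exp(-rT) = 32.7300 * 0.95528075 = 31.26633903
P = C - S*exp(-qT) + K*exp(-rT)
P = 0.4993 - 28.01689102 + 31.26633903 = 3.7487

Answer: Put price = 3.7487


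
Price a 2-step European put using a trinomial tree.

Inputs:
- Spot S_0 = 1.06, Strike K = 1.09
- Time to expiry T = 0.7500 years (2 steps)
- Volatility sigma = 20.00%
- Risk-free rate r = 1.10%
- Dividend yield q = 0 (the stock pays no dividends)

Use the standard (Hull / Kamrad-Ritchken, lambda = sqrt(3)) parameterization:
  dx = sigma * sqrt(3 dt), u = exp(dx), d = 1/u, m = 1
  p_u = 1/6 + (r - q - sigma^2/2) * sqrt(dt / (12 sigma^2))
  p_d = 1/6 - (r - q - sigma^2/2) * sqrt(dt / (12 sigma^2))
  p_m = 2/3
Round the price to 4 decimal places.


dt = T/N = 0.375000; dx = sigma*sqrt(3*dt) = 0.212132
u = exp(dx) = 1.236311; d = 1/u = 0.808858
p_u = 0.158712, p_m = 0.666667, p_d = 0.174622
Discount per step: exp(-r*dt) = 0.995883
Stock lattice S(k, j) with j the centered position index:
  k=0: S(0,+0) = 1.0600
  k=1: S(1,-1) = 0.8574; S(1,+0) = 1.0600; S(1,+1) = 1.3105
  k=2: S(2,-2) = 0.6935; S(2,-1) = 0.8574; S(2,+0) = 1.0600; S(2,+1) = 1.3105; S(2,+2) = 1.6202
Terminal payoffs V(N, j) = max(K - S_T, 0):
  V(2,-2) = 0.396494; V(2,-1) = 0.232611; V(2,+0) = 0.030000; V(2,+1) = 0.000000; V(2,+2) = 0.000000
Backward induction: V(k, j) = exp(-r*dt) * [p_u * V(k+1, j+1) + p_m * V(k+1, j) + p_d * V(k+1, j-1)]
  V(1,-1) = exp(-r*dt) * [p_u*0.030000 + p_m*0.232611 + p_d*0.396494] = 0.228129
  V(1,+0) = exp(-r*dt) * [p_u*0.000000 + p_m*0.030000 + p_d*0.232611] = 0.060369
  V(1,+1) = exp(-r*dt) * [p_u*0.000000 + p_m*0.000000 + p_d*0.030000] = 0.005217
  V(0,+0) = exp(-r*dt) * [p_u*0.005217 + p_m*0.060369 + p_d*0.228129] = 0.080577

Answer: Price = V(0,0) = 0.0806


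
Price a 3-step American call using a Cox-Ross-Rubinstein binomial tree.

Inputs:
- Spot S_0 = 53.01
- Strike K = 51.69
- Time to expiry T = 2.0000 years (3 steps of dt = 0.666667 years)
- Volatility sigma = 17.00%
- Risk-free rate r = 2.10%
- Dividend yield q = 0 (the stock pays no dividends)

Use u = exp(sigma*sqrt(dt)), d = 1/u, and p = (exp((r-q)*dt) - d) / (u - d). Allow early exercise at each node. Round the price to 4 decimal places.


Answer: Price = V(0,0) = 7.1956

Derivation:
dt = T/N = 0.666667
u = exp(sigma*sqrt(dt)) = 1.148899; d = 1/u = 0.870398
p = (exp((r-q)*dt) - d) / (u - d) = 0.515977
Discount per step: exp(-r*dt) = 0.986098
Stock lattice S(k, i) with i counting down-moves:
  k=0: S(0,0) = 53.0100
  k=1: S(1,0) = 60.9032; S(1,1) = 46.1398
  k=2: S(2,0) = 69.9716; S(2,1) = 53.0100; S(2,2) = 40.1600
  k=3: S(3,0) = 80.3903; S(3,1) = 60.9032; S(3,2) = 46.1398; S(3,3) = 34.9552
Terminal payoffs V(N, i) = max(S_T - K, 0):
  V(3,0) = 28.700325; V(3,1) = 9.213156; V(3,2) = 0.000000; V(3,3) = 0.000000
Backward induction: V(k, i) = exp(-r*dt) * [p * V(k+1, i) + (1-p) * V(k+1, i+1)]; then take max(V_cont, immediate exercise) for American.
  V(2,0) = exp(-r*dt) * [p*28.700325 + (1-p)*9.213156] = 19.000216; exercise = 18.281598; V(2,0) = max -> 19.000216
  V(2,1) = exp(-r*dt) * [p*9.213156 + (1-p)*0.000000] = 4.687689; exercise = 1.320000; V(2,1) = max -> 4.687689
  V(2,2) = exp(-r*dt) * [p*0.000000 + (1-p)*0.000000] = 0.000000; exercise = 0.000000; V(2,2) = max -> 0.000000
  V(1,0) = exp(-r*dt) * [p*19.000216 + (1-p)*4.687689] = 11.904786; exercise = 9.213156; V(1,0) = max -> 11.904786
  V(1,1) = exp(-r*dt) * [p*4.687689 + (1-p)*0.000000] = 2.385114; exercise = 0.000000; V(1,1) = max -> 2.385114
  V(0,0) = exp(-r*dt) * [p*11.904786 + (1-p)*2.385114] = 7.195600; exercise = 1.320000; V(0,0) = max -> 7.195600


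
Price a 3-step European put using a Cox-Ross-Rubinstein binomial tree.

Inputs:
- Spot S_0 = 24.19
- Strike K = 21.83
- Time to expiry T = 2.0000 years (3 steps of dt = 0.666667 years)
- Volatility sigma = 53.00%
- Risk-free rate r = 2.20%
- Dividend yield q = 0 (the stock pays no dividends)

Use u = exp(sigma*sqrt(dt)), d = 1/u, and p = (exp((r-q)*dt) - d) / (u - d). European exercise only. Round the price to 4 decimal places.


dt = T/N = 0.666667
u = exp(sigma*sqrt(dt)) = 1.541480; d = 1/u = 0.648727
p = (exp((r-q)*dt) - d) / (u - d) = 0.410021
Discount per step: exp(-r*dt) = 0.985440
Stock lattice S(k, i) with i counting down-moves:
  k=0: S(0,0) = 24.1900
  k=1: S(1,0) = 37.2884; S(1,1) = 15.6927
  k=2: S(2,0) = 57.4793; S(2,1) = 24.1900; S(2,2) = 10.1803
  k=3: S(3,0) = 88.6033; S(3,1) = 37.2884; S(3,2) = 15.6927; S(3,3) = 6.6042
Terminal payoffs V(N, i) = max(K - S_T, 0):
  V(3,0) = 0.000000; V(3,1) = 0.000000; V(3,2) = 6.137292; V(3,3) = 15.225774
Backward induction: V(k, i) = exp(-r*dt) * [p * V(k+1, i) + (1-p) * V(k+1, i+1)].
  V(2,0) = exp(-r*dt) * [p*0.000000 + (1-p)*0.000000] = 0.000000
  V(2,1) = exp(-r*dt) * [p*0.000000 + (1-p)*6.137292] = 3.568154
  V(2,2) = exp(-r*dt) * [p*6.137292 + (1-p)*15.225774] = 11.331879
  V(1,0) = exp(-r*dt) * [p*0.000000 + (1-p)*3.568154] = 2.074486
  V(1,1) = exp(-r*dt) * [p*3.568154 + (1-p)*11.331879] = 8.029947
  V(0,0) = exp(-r*dt) * [p*2.074486 + (1-p)*8.029947] = 5.506722

Answer: Price = V(0,0) = 5.5067


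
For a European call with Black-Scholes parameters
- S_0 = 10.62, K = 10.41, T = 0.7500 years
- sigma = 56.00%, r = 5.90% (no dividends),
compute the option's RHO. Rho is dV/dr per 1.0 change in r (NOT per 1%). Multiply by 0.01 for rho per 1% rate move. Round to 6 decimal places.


Answer: Rho = 3.407456

Derivation:
d1 = 0.3749109198; d2 = -0.1100633063
phi(d1) = 0.3718675145; exp(-qT) = 1.0000000000; exp(-rT) = 0.9567147489
N(d2) = 0.4561795843
Rho = K*T*exp(-rT)*N(d2) = 10.4100 * 0.7500 * 0.9567147489 * 0.4561795843 = 3.407456


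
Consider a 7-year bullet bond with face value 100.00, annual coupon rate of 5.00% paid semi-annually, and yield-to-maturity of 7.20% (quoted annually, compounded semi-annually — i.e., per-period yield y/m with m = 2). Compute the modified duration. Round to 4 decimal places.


Coupon per period c = face * coupon_rate / m = 2.500000
Periods per year m = 2; per-period yield y/m = 0.036000
Number of cashflows N = 14
Cashflows (t years, CF_t, discount factor 1/(1+y/m)^(m*t), PV):
  t = 0.5000: CF_t = 2.500000, DF = 0.965251, PV = 2.413127
  t = 1.0000: CF_t = 2.500000, DF = 0.931709, PV = 2.329274
  t = 1.5000: CF_t = 2.500000, DF = 0.899333, PV = 2.248334
  t = 2.0000: CF_t = 2.500000, DF = 0.868082, PV = 2.170206
  t = 2.5000: CF_t = 2.500000, DF = 0.837917, PV = 2.094794
  t = 3.0000: CF_t = 2.500000, DF = 0.808801, PV = 2.022002
  t = 3.5000: CF_t = 2.500000, DF = 0.780696, PV = 1.951739
  t = 4.0000: CF_t = 2.500000, DF = 0.753567, PV = 1.883918
  t = 4.5000: CF_t = 2.500000, DF = 0.727381, PV = 1.818454
  t = 5.0000: CF_t = 2.500000, DF = 0.702106, PV = 1.755264
  t = 5.5000: CF_t = 2.500000, DF = 0.677708, PV = 1.694270
  t = 6.0000: CF_t = 2.500000, DF = 0.654158, PV = 1.635396
  t = 6.5000: CF_t = 2.500000, DF = 0.631427, PV = 1.578568
  t = 7.0000: CF_t = 102.500000, DF = 0.609486, PV = 62.472270
Price P = sum_t PV_t = 88.067614
First compute Macaulay numerator sum_t t * PV_t:
  t * PV_t at t = 0.5000: 1.206564
  t * PV_t at t = 1.0000: 2.329274
  t * PV_t at t = 1.5000: 3.372500
  t * PV_t at t = 2.0000: 4.340412
  t * PV_t at t = 2.5000: 5.236984
  t * PV_t at t = 3.0000: 6.066005
  t * PV_t at t = 3.5000: 6.831086
  t * PV_t at t = 4.0000: 7.535671
  t * PV_t at t = 4.5000: 8.183041
  t * PV_t at t = 5.0000: 8.776320
  t * PV_t at t = 5.5000: 9.318487
  t * PV_t at t = 6.0000: 9.812376
  t * PV_t at t = 6.5000: 10.260689
  t * PV_t at t = 7.0000: 437.305893
Macaulay duration D = 520.575302 / 88.067614 = 5.911087
Modified duration = D / (1 + y/m) = 5.911087 / (1 + 0.036000) = 5.705682

Answer: Modified duration = 5.7057


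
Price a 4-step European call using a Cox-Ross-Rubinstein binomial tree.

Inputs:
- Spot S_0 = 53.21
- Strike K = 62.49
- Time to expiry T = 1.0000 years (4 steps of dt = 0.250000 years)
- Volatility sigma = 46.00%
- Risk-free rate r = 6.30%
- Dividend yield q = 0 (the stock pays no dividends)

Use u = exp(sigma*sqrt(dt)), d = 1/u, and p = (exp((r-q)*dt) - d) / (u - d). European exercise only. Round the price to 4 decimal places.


dt = T/N = 0.250000
u = exp(sigma*sqrt(dt)) = 1.258600; d = 1/u = 0.794534
p = (exp((r-q)*dt) - d) / (u - d) = 0.476960
Discount per step: exp(-r*dt) = 0.984373
Stock lattice S(k, i) with i counting down-moves:
  k=0: S(0,0) = 53.2100
  k=1: S(1,0) = 66.9701; S(1,1) = 42.2771
  k=2: S(2,0) = 84.2886; S(2,1) = 53.2100; S(2,2) = 33.5906
  k=3: S(3,0) = 106.0856; S(3,1) = 66.9701; S(3,2) = 42.2771; S(3,3) = 26.6889
  k=4: S(4,0) = 133.5193; S(4,1) = 84.2886; S(4,2) = 53.2100; S(4,3) = 33.5906; S(4,4) = 21.2052
Terminal payoffs V(N, i) = max(S_T - K, 0):
  V(4,0) = 71.029342; V(4,1) = 21.798577; V(4,2) = 0.000000; V(4,3) = 0.000000; V(4,4) = 0.000000
Backward induction: V(k, i) = exp(-r*dt) * [p * V(k+1, i) + (1-p) * V(k+1, i+1)].
  V(3,0) = exp(-r*dt) * [p*71.029342 + (1-p)*21.798577] = 44.572111
  V(3,1) = exp(-r*dt) * [p*21.798577 + (1-p)*0.000000] = 10.234577
  V(3,2) = exp(-r*dt) * [p*0.000000 + (1-p)*0.000000] = 0.000000
  V(3,3) = exp(-r*dt) * [p*0.000000 + (1-p)*0.000000] = 0.000000
  V(2,0) = exp(-r*dt) * [p*44.572111 + (1-p)*10.234577] = 26.196346
  V(2,1) = exp(-r*dt) * [p*10.234577 + (1-p)*0.000000] = 4.805202
  V(2,2) = exp(-r*dt) * [p*0.000000 + (1-p)*0.000000] = 0.000000
  V(1,0) = exp(-r*dt) * [p*26.196346 + (1-p)*4.805202] = 14.773398
  V(1,1) = exp(-r*dt) * [p*4.805202 + (1-p)*0.000000] = 2.256074
  V(0,0) = exp(-r*dt) * [p*14.773398 + (1-p)*2.256074] = 8.097786

Answer: Price = V(0,0) = 8.0978


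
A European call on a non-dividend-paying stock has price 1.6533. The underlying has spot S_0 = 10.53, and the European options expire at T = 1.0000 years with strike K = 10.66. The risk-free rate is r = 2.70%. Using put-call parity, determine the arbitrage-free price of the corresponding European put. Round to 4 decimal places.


Put-call parity: C - P = S_0 * exp(-qT) - K * exp(-rT).
S_0 * exp(-qT) = 10.5300 * 1.00000000 = 10.53000000
K * exp(-rT) = 10.6600 * 0.97336124 = 10.37603083
P = C - S*exp(-qT) + K*exp(-rT)
P = 1.6533 - 10.53000000 + 10.37603083 = 1.4993

Answer: Put price = 1.4993


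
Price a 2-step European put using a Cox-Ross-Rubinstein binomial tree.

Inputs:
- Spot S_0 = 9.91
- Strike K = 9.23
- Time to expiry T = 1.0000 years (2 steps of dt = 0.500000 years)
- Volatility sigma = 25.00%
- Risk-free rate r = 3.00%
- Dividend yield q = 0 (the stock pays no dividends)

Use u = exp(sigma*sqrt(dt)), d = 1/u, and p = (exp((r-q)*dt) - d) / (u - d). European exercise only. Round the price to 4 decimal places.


dt = T/N = 0.500000
u = exp(sigma*sqrt(dt)) = 1.193365; d = 1/u = 0.837967
p = (exp((r-q)*dt) - d) / (u - d) = 0.498445
Discount per step: exp(-r*dt) = 0.985112
Stock lattice S(k, i) with i counting down-moves:
  k=0: S(0,0) = 9.9100
  k=1: S(1,0) = 11.8262; S(1,1) = 8.3043
  k=2: S(2,0) = 14.1130; S(2,1) = 9.9100; S(2,2) = 6.9587
Terminal payoffs V(N, i) = max(K - S_T, 0):
  V(2,0) = 0.000000; V(2,1) = 0.000000; V(2,2) = 2.271312
Backward induction: V(k, i) = exp(-r*dt) * [p * V(k+1, i) + (1-p) * V(k+1, i+1)].
  V(1,0) = exp(-r*dt) * [p*0.000000 + (1-p)*0.000000] = 0.000000
  V(1,1) = exp(-r*dt) * [p*0.000000 + (1-p)*2.271312] = 1.122228
  V(0,0) = exp(-r*dt) * [p*0.000000 + (1-p)*1.122228] = 0.554479

Answer: Price = V(0,0) = 0.5545


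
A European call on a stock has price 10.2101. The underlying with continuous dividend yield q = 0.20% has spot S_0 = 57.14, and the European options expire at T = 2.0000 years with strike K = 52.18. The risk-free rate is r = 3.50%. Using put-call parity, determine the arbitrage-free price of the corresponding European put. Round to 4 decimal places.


Put-call parity: C - P = S_0 * exp(-qT) - K * exp(-rT).
S_0 * exp(-qT) = 57.1400 * 0.99600799 = 56.91189651
K * exp(-rT) = 52.1800 * 0.93239382 = 48.65230952
P = C - S*exp(-qT) + K*exp(-rT)
P = 10.2101 - 56.91189651 + 48.65230952 = 1.9505

Answer: Put price = 1.9505


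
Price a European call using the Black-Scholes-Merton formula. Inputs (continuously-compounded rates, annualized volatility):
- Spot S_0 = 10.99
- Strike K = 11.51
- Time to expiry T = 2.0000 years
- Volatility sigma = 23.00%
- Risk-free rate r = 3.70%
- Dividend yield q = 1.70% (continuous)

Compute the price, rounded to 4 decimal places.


d1 = (ln(S/K) + (r - q + 0.5*sigma^2) * T) / (sigma * sqrt(T)) = 0.14347979
d2 = d1 - sigma * sqrt(T) = -0.18178933
exp(-rT) = 0.92867169; exp(-qT) = 0.96657150
C = S_0 * exp(-qT) * N(d1) - K * exp(-rT) * N(d2)
N(d1) = 0.55704437; N(d2) = 0.42787403
C = 10.9900 * 0.96657150 * 0.55704437 - 11.5100 * 0.92867169 * 0.42787403 = 1.3437

Answer: Price = 1.3437


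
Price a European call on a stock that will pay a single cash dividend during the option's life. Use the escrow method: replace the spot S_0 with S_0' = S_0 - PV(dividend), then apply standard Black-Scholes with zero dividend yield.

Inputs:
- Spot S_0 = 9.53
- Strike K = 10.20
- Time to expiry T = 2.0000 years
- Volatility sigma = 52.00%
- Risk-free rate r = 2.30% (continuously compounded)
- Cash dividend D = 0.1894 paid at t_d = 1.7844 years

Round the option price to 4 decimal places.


Answer: Price = 2.5459

Derivation:
PV(D) = D * exp(-r * t_d) = 0.1894 * 0.95978959 = 0.18178415
S_0' = S_0 - PV(D) = 9.5300 - 0.18178415 = 9.34821585
d1 = (ln(S_0'/K) + (r + sigma^2/2)*T) / (sigma*sqrt(T)) = 0.31166790
d2 = d1 - sigma*sqrt(T) = -0.42372315
exp(-rT) = 0.95504196
N(d1) = 0.62235354; N(d2) = 0.33588387
C = S_0' * N(d1) - K * exp(-rT) * N(d2) = 9.34821585 * 0.62235354 - 10.2000 * 0.95504196 * 0.33588387 = 2.5459


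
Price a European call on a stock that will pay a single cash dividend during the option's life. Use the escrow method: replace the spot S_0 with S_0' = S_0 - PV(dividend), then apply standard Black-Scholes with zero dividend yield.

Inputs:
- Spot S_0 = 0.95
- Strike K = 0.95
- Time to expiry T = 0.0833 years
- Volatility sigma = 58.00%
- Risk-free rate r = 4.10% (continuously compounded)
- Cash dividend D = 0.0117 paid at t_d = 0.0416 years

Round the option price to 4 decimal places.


PV(D) = D * exp(-r * t_d) = 0.0117 * 0.99829585 = 0.01168006
S_0' = S_0 - PV(D) = 0.9500 - 0.01168006 = 0.93831994
d1 = (ln(S_0'/K) + (r + sigma^2/2)*T) / (sigma*sqrt(T)) = 0.03019958
d2 = d1 - sigma*sqrt(T) = -0.13719851
exp(-rT) = 0.99659053
N(d1) = 0.51204606; N(d2) = 0.44543695
C = S_0' * N(d1) - K * exp(-rT) * N(d2) = 0.93831994 * 0.51204606 - 0.9500 * 0.99659053 * 0.44543695 = 0.0587

Answer: Price = 0.0587


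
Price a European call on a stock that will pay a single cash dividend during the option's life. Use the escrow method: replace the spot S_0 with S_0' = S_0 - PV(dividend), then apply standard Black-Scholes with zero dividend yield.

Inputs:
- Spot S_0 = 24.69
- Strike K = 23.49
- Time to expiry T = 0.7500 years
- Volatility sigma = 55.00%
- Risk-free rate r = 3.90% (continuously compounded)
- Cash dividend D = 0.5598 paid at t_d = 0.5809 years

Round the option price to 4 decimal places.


PV(D) = D * exp(-r * t_d) = 0.5598 * 0.97759960 = 0.54726026
S_0' = S_0 - PV(D) = 24.6900 - 0.54726026 = 24.14273974
d1 = (ln(S_0'/K) + (r + sigma^2/2)*T) / (sigma*sqrt(T)) = 0.35710984
d2 = d1 - sigma*sqrt(T) = -0.11920414
exp(-rT) = 0.97117364
N(d1) = 0.63949521; N(d2) = 0.45255681
C = S_0' * N(d1) - K * exp(-rT) * N(d2) = 24.14273974 * 0.63949521 - 23.4900 * 0.97117364 * 0.45255681 = 5.1150

Answer: Price = 5.1150


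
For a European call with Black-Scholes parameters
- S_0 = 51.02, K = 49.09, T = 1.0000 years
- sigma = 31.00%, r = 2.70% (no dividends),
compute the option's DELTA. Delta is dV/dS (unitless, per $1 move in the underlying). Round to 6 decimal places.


Answer: Delta = 0.643001

Derivation:
d1 = 0.3664914989; d2 = 0.0564914989
phi(d1) = 0.3730299594; exp(-qT) = 1.0000000000; exp(-rT) = 0.9733612415
N(d1) = 0.6430008225
Delta = exp(-qT) * N(d1) = 1.0000000000 * 0.6430008225 = 0.643001


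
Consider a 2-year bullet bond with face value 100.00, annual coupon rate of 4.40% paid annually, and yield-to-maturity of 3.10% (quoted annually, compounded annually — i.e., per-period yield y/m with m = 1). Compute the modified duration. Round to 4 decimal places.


Answer: Modified duration = 1.8995

Derivation:
Coupon per period c = face * coupon_rate / m = 4.400000
Periods per year m = 1; per-period yield y/m = 0.031000
Number of cashflows N = 2
Cashflows (t years, CF_t, discount factor 1/(1+y/m)^(m*t), PV):
  t = 1.0000: CF_t = 4.400000, DF = 0.969932, PV = 4.267701
  t = 2.0000: CF_t = 104.400000, DF = 0.940768, PV = 98.216209
Price P = sum_t PV_t = 102.483911
First compute Macaulay numerator sum_t t * PV_t:
  t * PV_t at t = 1.0000: 4.267701
  t * PV_t at t = 2.0000: 196.432418
Macaulay duration D = 200.700120 / 102.483911 = 1.958357
Modified duration = D / (1 + y/m) = 1.958357 / (1 + 0.031000) = 1.899474


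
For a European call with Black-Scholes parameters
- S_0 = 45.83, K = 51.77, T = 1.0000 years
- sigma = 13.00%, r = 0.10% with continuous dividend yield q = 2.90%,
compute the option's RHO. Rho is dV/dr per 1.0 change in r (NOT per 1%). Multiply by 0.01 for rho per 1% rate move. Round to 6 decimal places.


d1 = -1.0878610184; d2 = -1.2178610184
phi(d1) = 0.2207643732; exp(-qT) = 0.9714164645; exp(-rT) = 0.9990004998
N(d2) = 0.1116383959
Rho = K*T*exp(-rT)*N(d2) = 51.7700 * 1.0000 * 0.9990004998 * 0.1116383959 = 5.773743

Answer: Rho = 5.773743


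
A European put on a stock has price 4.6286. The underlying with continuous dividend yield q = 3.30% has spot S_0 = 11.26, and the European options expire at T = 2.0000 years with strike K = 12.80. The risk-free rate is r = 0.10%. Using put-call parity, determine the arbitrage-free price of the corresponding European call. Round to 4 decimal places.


Answer: Call price = 2.3950

Derivation:
Put-call parity: C - P = S_0 * exp(-qT) - K * exp(-rT).
S_0 * exp(-qT) = 11.2600 * 0.93613086 = 10.54083353
K * exp(-rT) = 12.8000 * 0.99800200 = 12.77442558
C = P + S*exp(-qT) - K*exp(-rT)
C = 4.6286 + 10.54083353 - 12.77442558 = 2.3950


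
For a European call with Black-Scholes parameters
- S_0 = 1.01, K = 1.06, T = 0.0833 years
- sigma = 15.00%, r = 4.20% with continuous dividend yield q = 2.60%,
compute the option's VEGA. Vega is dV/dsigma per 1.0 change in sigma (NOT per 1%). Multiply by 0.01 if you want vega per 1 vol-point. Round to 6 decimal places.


Answer: Vega = 0.065908

Derivation:
d1 = -1.0636608248; d2 = -1.1069534339
phi(d1) = 0.2265871345; exp(-qT) = 0.9978365437; exp(-rT) = 0.9965075130
Vega = S * exp(-qT) * phi(d1) * sqrt(T) = 1.0100 * 0.9978365437 * 0.2265871345 * 0.2886173938 = 0.065908


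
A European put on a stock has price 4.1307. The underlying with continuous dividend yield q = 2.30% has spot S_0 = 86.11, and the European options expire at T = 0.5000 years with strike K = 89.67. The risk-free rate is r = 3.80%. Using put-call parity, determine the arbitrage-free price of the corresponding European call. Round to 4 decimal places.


Put-call parity: C - P = S_0 * exp(-qT) - K * exp(-rT).
S_0 * exp(-qT) = 86.1100 * 0.98856587 = 85.12540726
K * exp(-rT) = 89.6700 * 0.98117936 = 87.98235341
C = P + S*exp(-qT) - K*exp(-rT)
C = 4.1307 + 85.12540726 - 87.98235341 = 1.2738

Answer: Call price = 1.2738


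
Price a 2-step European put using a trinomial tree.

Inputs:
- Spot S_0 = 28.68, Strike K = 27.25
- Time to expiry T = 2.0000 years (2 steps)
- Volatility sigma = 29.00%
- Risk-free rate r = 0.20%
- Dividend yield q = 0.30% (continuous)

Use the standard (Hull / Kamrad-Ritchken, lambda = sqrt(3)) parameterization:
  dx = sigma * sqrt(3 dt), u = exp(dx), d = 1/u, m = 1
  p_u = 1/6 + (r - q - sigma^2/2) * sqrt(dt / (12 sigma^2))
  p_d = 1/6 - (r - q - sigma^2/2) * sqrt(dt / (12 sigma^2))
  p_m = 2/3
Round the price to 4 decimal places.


dt = T/N = 1.000000; dx = sigma*sqrt(3*dt) = 0.502295
u = exp(dx) = 1.652509; d = 1/u = 0.605140
p_u = 0.123813, p_m = 0.666667, p_d = 0.209520
Discount per step: exp(-r*dt) = 0.998002
Stock lattice S(k, j) with j the centered position index:
  k=0: S(0,+0) = 28.6800
  k=1: S(1,-1) = 17.3554; S(1,+0) = 28.6800; S(1,+1) = 47.3940
  k=2: S(2,-2) = 10.5025; S(2,-1) = 17.3554; S(2,+0) = 28.6800; S(2,+1) = 47.3940; S(2,+2) = 78.3189
Terminal payoffs V(N, j) = max(K - S_T, 0):
  V(2,-2) = 16.747529; V(2,-1) = 9.894573; V(2,+0) = 0.000000; V(2,+1) = 0.000000; V(2,+2) = 0.000000
Backward induction: V(k, j) = exp(-r*dt) * [p_u * V(k+1, j+1) + p_m * V(k+1, j) + p_d * V(k+1, j-1)]
  V(1,-1) = exp(-r*dt) * [p_u*0.000000 + p_m*9.894573 + p_d*16.747529] = 10.085133
  V(1,+0) = exp(-r*dt) * [p_u*0.000000 + p_m*0.000000 + p_d*9.894573] = 2.068969
  V(1,+1) = exp(-r*dt) * [p_u*0.000000 + p_m*0.000000 + p_d*0.000000] = 0.000000
  V(0,+0) = exp(-r*dt) * [p_u*0.000000 + p_m*2.068969 + p_d*10.085133] = 3.485372

Answer: Price = V(0,0) = 3.4854


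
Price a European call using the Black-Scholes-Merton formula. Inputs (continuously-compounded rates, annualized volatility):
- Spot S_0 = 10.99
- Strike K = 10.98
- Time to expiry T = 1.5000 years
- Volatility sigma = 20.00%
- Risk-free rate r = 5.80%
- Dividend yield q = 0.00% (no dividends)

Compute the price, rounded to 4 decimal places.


d1 = (ln(S/K) + (r - q + 0.5*sigma^2) * T) / (sigma * sqrt(T)) = 0.48136692
d2 = d1 - sigma * sqrt(T) = 0.23641794
exp(-rT) = 0.91667710; exp(-qT) = 1.00000000
C = S_0 * exp(-qT) * N(d1) - K * exp(-rT) * N(d2)
N(d1) = 0.68487213; N(d2) = 0.59344581
C = 10.9900 * 1.00000000 * 0.68487213 - 10.9800 * 0.91667710 * 0.59344581 = 1.5536

Answer: Price = 1.5536


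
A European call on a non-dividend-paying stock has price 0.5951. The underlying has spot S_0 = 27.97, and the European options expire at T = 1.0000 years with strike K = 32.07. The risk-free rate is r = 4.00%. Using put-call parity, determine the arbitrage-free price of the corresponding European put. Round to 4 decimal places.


Answer: Put price = 3.4376

Derivation:
Put-call parity: C - P = S_0 * exp(-qT) - K * exp(-rT).
S_0 * exp(-qT) = 27.9700 * 1.00000000 = 27.97000000
K * exp(-rT) = 32.0700 * 0.96078944 = 30.81251731
P = C - S*exp(-qT) + K*exp(-rT)
P = 0.5951 - 27.97000000 + 30.81251731 = 3.4376


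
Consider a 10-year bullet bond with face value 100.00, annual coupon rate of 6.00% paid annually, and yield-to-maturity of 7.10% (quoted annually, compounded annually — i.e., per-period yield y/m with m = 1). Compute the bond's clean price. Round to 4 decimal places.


Coupon per period c = face * coupon_rate / m = 6.000000
Periods per year m = 1; per-period yield y/m = 0.071000
Number of cashflows N = 10
Cashflows (t years, CF_t, discount factor 1/(1+y/m)^(m*t), PV):
  t = 1.0000: CF_t = 6.000000, DF = 0.933707, PV = 5.602241
  t = 2.0000: CF_t = 6.000000, DF = 0.871808, PV = 5.230851
  t = 3.0000: CF_t = 6.000000, DF = 0.814013, PV = 4.884081
  t = 4.0000: CF_t = 6.000000, DF = 0.760050, PV = 4.560300
  t = 5.0000: CF_t = 6.000000, DF = 0.709664, PV = 4.257983
  t = 6.0000: CF_t = 6.000000, DF = 0.662618, PV = 3.975708
  t = 7.0000: CF_t = 6.000000, DF = 0.618691, PV = 3.712145
  t = 8.0000: CF_t = 6.000000, DF = 0.577676, PV = 3.466055
  t = 9.0000: CF_t = 6.000000, DF = 0.539380, PV = 3.236279
  t = 10.0000: CF_t = 106.000000, DF = 0.503623, PV = 53.384006
Price P = sum_t PV_t = 92.309647

Answer: Price = 92.3096


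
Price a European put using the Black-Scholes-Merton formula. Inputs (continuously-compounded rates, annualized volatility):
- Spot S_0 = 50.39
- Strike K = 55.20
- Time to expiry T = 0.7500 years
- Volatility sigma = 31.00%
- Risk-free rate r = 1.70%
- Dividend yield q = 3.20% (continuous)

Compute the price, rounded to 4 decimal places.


Answer: Price = 8.5845

Derivation:
d1 = (ln(S/K) + (r - q + 0.5*sigma^2) * T) / (sigma * sqrt(T)) = -0.24726501
d2 = d1 - sigma * sqrt(T) = -0.51573288
exp(-rT) = 0.98733094; exp(-qT) = 0.97628571
P = K * exp(-rT) * N(-d2) - S_0 * exp(-qT) * N(-d1)
N(-d1) = 0.59764843; N(-d2) = 0.69697951
P = 55.2000 * 0.98733094 * 0.69697951 - 50.3900 * 0.97628571 * 0.59764843 = 8.5845


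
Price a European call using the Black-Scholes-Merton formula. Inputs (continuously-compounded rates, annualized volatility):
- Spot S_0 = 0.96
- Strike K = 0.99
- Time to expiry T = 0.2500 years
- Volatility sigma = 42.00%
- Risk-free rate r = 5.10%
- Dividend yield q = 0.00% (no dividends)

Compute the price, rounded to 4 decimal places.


Answer: Price = 0.0726

Derivation:
d1 = (ln(S/K) + (r - q + 0.5*sigma^2) * T) / (sigma * sqrt(T)) = 0.01918258
d2 = d1 - sigma * sqrt(T) = -0.19081742
exp(-rT) = 0.98733094; exp(-qT) = 1.00000000
C = S_0 * exp(-qT) * N(d1) - K * exp(-rT) * N(d2)
N(d1) = 0.50765227; N(d2) = 0.42433432
C = 0.9600 * 1.00000000 * 0.50765227 - 0.9900 * 0.98733094 * 0.42433432 = 0.0726


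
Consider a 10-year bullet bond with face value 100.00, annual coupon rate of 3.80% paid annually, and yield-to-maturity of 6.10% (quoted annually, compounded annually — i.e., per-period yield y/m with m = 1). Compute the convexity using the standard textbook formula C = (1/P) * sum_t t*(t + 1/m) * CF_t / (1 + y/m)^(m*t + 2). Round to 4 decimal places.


Answer: Convexity = 76.3824

Derivation:
Coupon per period c = face * coupon_rate / m = 3.800000
Periods per year m = 1; per-period yield y/m = 0.061000
Number of cashflows N = 10
Cashflows (t years, CF_t, discount factor 1/(1+y/m)^(m*t), PV):
  t = 1.0000: CF_t = 3.800000, DF = 0.942507, PV = 3.581527
  t = 2.0000: CF_t = 3.800000, DF = 0.888320, PV = 3.375614
  t = 3.0000: CF_t = 3.800000, DF = 0.837247, PV = 3.181540
  t = 4.0000: CF_t = 3.800000, DF = 0.789112, PV = 2.998624
  t = 5.0000: CF_t = 3.800000, DF = 0.743743, PV = 2.826225
  t = 6.0000: CF_t = 3.800000, DF = 0.700983, PV = 2.663737
  t = 7.0000: CF_t = 3.800000, DF = 0.660682, PV = 2.510591
  t = 8.0000: CF_t = 3.800000, DF = 0.622697, PV = 2.366249
  t = 9.0000: CF_t = 3.800000, DF = 0.586897, PV = 2.230207
  t = 10.0000: CF_t = 103.800000, DF = 0.553154, PV = 57.417399
Price P = sum_t PV_t = 83.151713
Convexity numerator sum_t t*(t + 1/m) * CF_t / (1+y/m)^(m*t + 2):
  t = 1.0000: term = 6.363081
  t = 2.0000: term = 17.991746
  t = 3.0000: term = 33.914696
  t = 4.0000: term = 53.274734
  t = 5.0000: term = 75.317720
  t = 6.0000: term = 99.382477
  t = 7.0000: term = 124.891582
  t = 8.0000: term = 151.342971
  t = 9.0000: term = 178.302274
  t = 10.0000: term = 5610.549933
Convexity = (1/P) * sum = 6351.331213 / 83.151713 = 76.382446


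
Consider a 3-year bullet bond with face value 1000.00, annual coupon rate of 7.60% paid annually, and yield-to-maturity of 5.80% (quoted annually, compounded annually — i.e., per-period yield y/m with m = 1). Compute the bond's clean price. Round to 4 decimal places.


Answer: Price = 1048.2928

Derivation:
Coupon per period c = face * coupon_rate / m = 76.000000
Periods per year m = 1; per-period yield y/m = 0.058000
Number of cashflows N = 3
Cashflows (t years, CF_t, discount factor 1/(1+y/m)^(m*t), PV):
  t = 1.0000: CF_t = 76.000000, DF = 0.945180, PV = 71.833648
  t = 2.0000: CF_t = 76.000000, DF = 0.893364, PV = 67.895698
  t = 3.0000: CF_t = 1076.000000, DF = 0.844390, PV = 908.563463
Price P = sum_t PV_t = 1048.292810


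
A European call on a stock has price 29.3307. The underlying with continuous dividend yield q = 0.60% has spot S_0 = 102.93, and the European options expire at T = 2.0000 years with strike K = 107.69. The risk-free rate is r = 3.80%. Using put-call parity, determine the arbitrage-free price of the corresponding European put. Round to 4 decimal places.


Answer: Put price = 27.4373

Derivation:
Put-call parity: C - P = S_0 * exp(-qT) - K * exp(-rT).
S_0 * exp(-qT) = 102.9300 * 0.98807171 = 101.70222140
K * exp(-rT) = 107.6900 * 0.92681621 = 99.80883728
P = C - S*exp(-qT) + K*exp(-rT)
P = 29.3307 - 101.70222140 + 99.80883728 = 27.4373


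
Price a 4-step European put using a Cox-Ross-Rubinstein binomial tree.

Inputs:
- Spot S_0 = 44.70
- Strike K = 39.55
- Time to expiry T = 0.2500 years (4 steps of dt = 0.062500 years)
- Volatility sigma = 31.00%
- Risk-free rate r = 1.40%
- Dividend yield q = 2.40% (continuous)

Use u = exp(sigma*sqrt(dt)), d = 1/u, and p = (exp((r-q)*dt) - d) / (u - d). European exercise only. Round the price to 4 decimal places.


Answer: Price = V(0,0) = 0.8513

Derivation:
dt = T/N = 0.062500
u = exp(sigma*sqrt(dt)) = 1.080582; d = 1/u = 0.925427
p = (exp((r-q)*dt) - d) / (u - d) = 0.476608
Discount per step: exp(-r*dt) = 0.999125
Stock lattice S(k, i) with i counting down-moves:
  k=0: S(0,0) = 44.7000
  k=1: S(1,0) = 48.3020; S(1,1) = 41.3666
  k=2: S(2,0) = 52.1943; S(2,1) = 44.7000; S(2,2) = 38.2818
  k=3: S(3,0) = 56.4002; S(3,1) = 48.3020; S(3,2) = 41.3666; S(3,3) = 35.4270
  k=4: S(4,0) = 60.9451; S(4,1) = 52.1943; S(4,2) = 44.7000; S(4,3) = 38.2818; S(4,4) = 32.7851
Terminal payoffs V(N, i) = max(K - S_T, 0):
  V(4,0) = 0.000000; V(4,1) = 0.000000; V(4,2) = 0.000000; V(4,3) = 1.268242; V(4,4) = 6.764921
Backward induction: V(k, i) = exp(-r*dt) * [p * V(k+1, i) + (1-p) * V(k+1, i+1)].
  V(3,0) = exp(-r*dt) * [p*0.000000 + (1-p)*0.000000] = 0.000000
  V(3,1) = exp(-r*dt) * [p*0.000000 + (1-p)*0.000000] = 0.000000
  V(3,2) = exp(-r*dt) * [p*0.000000 + (1-p)*1.268242] = 0.663207
  V(3,3) = exp(-r*dt) * [p*1.268242 + (1-p)*6.764921] = 4.141536
  V(2,0) = exp(-r*dt) * [p*0.000000 + (1-p)*0.000000] = 0.000000
  V(2,1) = exp(-r*dt) * [p*0.000000 + (1-p)*0.663207] = 0.346814
  V(2,2) = exp(-r*dt) * [p*0.663207 + (1-p)*4.141536] = 2.481565
  V(1,0) = exp(-r*dt) * [p*0.000000 + (1-p)*0.346814] = 0.181361
  V(1,1) = exp(-r*dt) * [p*0.346814 + (1-p)*2.481565] = 1.462846
  V(0,0) = exp(-r*dt) * [p*0.181361 + (1-p)*1.462846] = 0.851335


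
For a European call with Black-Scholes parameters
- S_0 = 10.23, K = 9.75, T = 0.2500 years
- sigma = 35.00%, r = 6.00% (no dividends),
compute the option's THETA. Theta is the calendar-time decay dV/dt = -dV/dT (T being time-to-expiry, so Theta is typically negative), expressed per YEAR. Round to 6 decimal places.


Answer: Theta = -1.642227

Derivation:
d1 = 0.4478273997; d2 = 0.2728273997
phi(d1) = 0.3608787595; exp(-qT) = 1.0000000000; exp(-rT) = 0.9851119396
Theta = -S*exp(-qT)*phi(d1)*sigma/(2*sqrt(T)) - r*K*exp(-rT)*N(d2) + q*S*exp(-qT)*N(d1)
N(d1) = 0.6728611163; N(d2) = 0.6075070518; sqrt(T) = 0.5000000000
Term 1 = -10.2300 * 1.0000000000 * 0.3608787595 * 0.3500 / (2 * 0.5000000000) = -1.2921263984
Term 2 = -0.0600 * 9.7500 * 0.9851119396 * 0.6075070518 = -0.3501005333
Term 3 = 0 (no dividend yield, q = 0)
Theta = -1.2921263984 + (-0.3501005333) + (0.0000000000) = -1.642227


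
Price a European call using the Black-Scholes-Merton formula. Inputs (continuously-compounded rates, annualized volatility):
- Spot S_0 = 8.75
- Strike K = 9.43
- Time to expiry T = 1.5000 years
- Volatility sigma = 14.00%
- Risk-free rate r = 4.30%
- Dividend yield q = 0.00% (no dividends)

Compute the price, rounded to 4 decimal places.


d1 = (ln(S/K) + (r - q + 0.5*sigma^2) * T) / (sigma * sqrt(T)) = 0.02541406
d2 = d1 - sigma * sqrt(T) = -0.14605022
exp(-rT) = 0.93753611; exp(-qT) = 1.00000000
C = S_0 * exp(-qT) * N(d1) - K * exp(-rT) * N(d2)
N(d1) = 0.51013765; N(d2) = 0.44194087
C = 8.7500 * 1.00000000 * 0.51013765 - 9.4300 * 0.93753611 * 0.44194087 = 0.5565

Answer: Price = 0.5565


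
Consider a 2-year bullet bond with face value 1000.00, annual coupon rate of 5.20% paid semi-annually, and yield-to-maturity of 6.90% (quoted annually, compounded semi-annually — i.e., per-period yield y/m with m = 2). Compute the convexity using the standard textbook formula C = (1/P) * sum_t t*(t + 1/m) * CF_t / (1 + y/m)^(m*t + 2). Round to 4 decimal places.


Coupon per period c = face * coupon_rate / m = 26.000000
Periods per year m = 2; per-period yield y/m = 0.034500
Number of cashflows N = 4
Cashflows (t years, CF_t, discount factor 1/(1+y/m)^(m*t), PV):
  t = 0.5000: CF_t = 26.000000, DF = 0.966651, PV = 25.132914
  t = 1.0000: CF_t = 26.000000, DF = 0.934413, PV = 24.294746
  t = 1.5000: CF_t = 26.000000, DF = 0.903251, PV = 23.484529
  t = 2.0000: CF_t = 1026.000000, DF = 0.873128, PV = 895.829543
Price P = sum_t PV_t = 968.741733
Convexity numerator sum_t t*(t + 1/m) * CF_t / (1+y/m)^(m*t + 2):
  t = 0.5000: term = 11.742265
  t = 1.0000: term = 34.052000
  t = 1.5000: term = 65.832770
  t = 2.0000: term = 4185.375185
Convexity = (1/P) * sum = 4297.002220 / 968.741733 = 4.435653

Answer: Convexity = 4.4357


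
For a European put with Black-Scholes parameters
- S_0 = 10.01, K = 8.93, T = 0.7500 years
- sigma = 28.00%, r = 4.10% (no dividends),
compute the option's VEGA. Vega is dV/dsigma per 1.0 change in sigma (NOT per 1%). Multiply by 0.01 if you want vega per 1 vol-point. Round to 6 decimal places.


d1 = 0.7188761342; d2 = 0.4763890212
phi(d1) = 0.3081002748; exp(-qT) = 1.0000000000; exp(-rT) = 0.9697179723
Vega = S * exp(-qT) * phi(d1) * sqrt(T) = 10.0100 * 1.0000000000 * 0.3081002748 * 0.8660254038 = 2.670895

Answer: Vega = 2.670895


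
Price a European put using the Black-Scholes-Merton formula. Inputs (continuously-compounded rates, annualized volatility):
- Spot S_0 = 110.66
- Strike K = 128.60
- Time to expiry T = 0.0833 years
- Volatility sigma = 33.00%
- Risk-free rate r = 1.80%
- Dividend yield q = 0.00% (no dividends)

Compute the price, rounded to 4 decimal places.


Answer: Price = 18.0357

Derivation:
d1 = (ln(S/K) + (r - q + 0.5*sigma^2) * T) / (sigma * sqrt(T)) = -1.51410780
d2 = d1 - sigma * sqrt(T) = -1.60935154
exp(-rT) = 0.99850172; exp(-qT) = 1.00000000
P = K * exp(-rT) * N(-d2) - S_0 * exp(-qT) * N(-d1)
N(-d1) = 0.93500075; N(-d2) = 0.94623025
P = 128.6000 * 0.99850172 * 0.94623025 - 110.6600 * 1.00000000 * 0.93500075 = 18.0357


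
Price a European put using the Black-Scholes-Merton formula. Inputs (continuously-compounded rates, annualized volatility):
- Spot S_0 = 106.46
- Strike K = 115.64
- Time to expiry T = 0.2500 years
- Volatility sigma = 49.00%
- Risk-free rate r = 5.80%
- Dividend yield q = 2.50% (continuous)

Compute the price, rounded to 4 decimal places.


d1 = (ln(S/K) + (r - q + 0.5*sigma^2) * T) / (sigma * sqrt(T)) = -0.18142894
d2 = d1 - sigma * sqrt(T) = -0.42642894
exp(-rT) = 0.98560462; exp(-qT) = 0.99376949
P = K * exp(-rT) * N(-d2) - S_0 * exp(-qT) * N(-d1)
N(-d1) = 0.57198455; N(-d2) = 0.66510234
P = 115.6400 * 0.98560462 * 0.66510234 - 106.4600 * 0.99376949 * 0.57198455 = 15.2912

Answer: Price = 15.2912


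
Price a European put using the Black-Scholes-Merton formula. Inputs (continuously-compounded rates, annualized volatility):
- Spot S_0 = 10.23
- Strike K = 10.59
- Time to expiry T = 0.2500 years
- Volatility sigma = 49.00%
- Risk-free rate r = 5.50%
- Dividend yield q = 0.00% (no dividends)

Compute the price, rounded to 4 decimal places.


d1 = (ln(S/K) + (r - q + 0.5*sigma^2) * T) / (sigma * sqrt(T)) = 0.03745682
d2 = d1 - sigma * sqrt(T) = -0.20754318
exp(-rT) = 0.98634410; exp(-qT) = 1.00000000
P = K * exp(-rT) * N(-d2) - S_0 * exp(-qT) * N(-d1)
N(-d1) = 0.48506039; N(-d2) = 0.58220716
P = 10.5900 * 0.98634410 * 0.58220716 - 10.2300 * 1.00000000 * 0.48506039 = 1.1192

Answer: Price = 1.1192


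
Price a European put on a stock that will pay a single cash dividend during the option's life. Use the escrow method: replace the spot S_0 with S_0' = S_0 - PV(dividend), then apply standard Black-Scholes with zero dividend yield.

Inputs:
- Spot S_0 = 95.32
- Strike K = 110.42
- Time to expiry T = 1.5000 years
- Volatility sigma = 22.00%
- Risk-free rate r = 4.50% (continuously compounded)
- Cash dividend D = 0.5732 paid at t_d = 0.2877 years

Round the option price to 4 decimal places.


PV(D) = D * exp(-r * t_d) = 0.5732 * 0.98713695 = 0.56582690
S_0' = S_0 - PV(D) = 95.3200 - 0.56582690 = 94.75417310
d1 = (ln(S_0'/K) + (r + sigma^2/2)*T) / (sigma*sqrt(T)) = -0.18261833
d2 = d1 - sigma*sqrt(T) = -0.45206220
exp(-rT) = 0.93472772
N(-d1) = 0.57245125; N(-d2) = 0.67438791
P = K * exp(-rT) * N(-d2) - S_0' * N(-d1) = 110.4200 * 0.93472772 * 0.67438791 - 94.75417310 * 0.57245125 = 15.3632

Answer: Price = 15.3632


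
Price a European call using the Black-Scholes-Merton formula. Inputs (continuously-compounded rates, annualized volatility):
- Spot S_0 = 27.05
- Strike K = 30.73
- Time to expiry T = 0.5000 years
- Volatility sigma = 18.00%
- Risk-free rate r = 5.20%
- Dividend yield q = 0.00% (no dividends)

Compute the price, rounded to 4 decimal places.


Answer: Price = 0.4365

Derivation:
d1 = (ln(S/K) + (r - q + 0.5*sigma^2) * T) / (sigma * sqrt(T)) = -0.73423117
d2 = d1 - sigma * sqrt(T) = -0.86151039
exp(-rT) = 0.97433509; exp(-qT) = 1.00000000
C = S_0 * exp(-qT) * N(d1) - K * exp(-rT) * N(d2)
N(d1) = 0.23140393; N(d2) = 0.19447850
C = 27.0500 * 1.00000000 * 0.23140393 - 30.7300 * 0.97433509 * 0.19447850 = 0.4365


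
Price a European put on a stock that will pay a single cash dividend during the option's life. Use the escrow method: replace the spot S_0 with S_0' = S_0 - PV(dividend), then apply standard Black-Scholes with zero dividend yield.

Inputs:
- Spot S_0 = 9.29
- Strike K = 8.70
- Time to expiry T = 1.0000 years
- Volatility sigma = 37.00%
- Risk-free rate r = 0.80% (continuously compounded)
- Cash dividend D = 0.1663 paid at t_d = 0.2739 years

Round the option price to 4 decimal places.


PV(D) = D * exp(-r * t_d) = 0.1663 * 0.99781120 = 0.16593600
S_0' = S_0 - PV(D) = 9.2900 - 0.16593600 = 9.12406400
d1 = (ln(S_0'/K) + (r + sigma^2/2)*T) / (sigma*sqrt(T)) = 0.33524944
d2 = d1 - sigma*sqrt(T) = -0.03475056
exp(-rT) = 0.99203191
N(-d1) = 0.36871846; N(-d2) = 0.51386068
P = K * exp(-rT) * N(-d2) - S_0' * N(-d1) = 8.7000 * 0.99203191 * 0.51386068 - 9.12406400 * 0.36871846 = 1.0708

Answer: Price = 1.0708


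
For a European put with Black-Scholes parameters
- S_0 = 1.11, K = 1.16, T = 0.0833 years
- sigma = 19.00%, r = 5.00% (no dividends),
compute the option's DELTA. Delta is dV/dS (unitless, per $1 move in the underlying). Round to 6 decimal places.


Answer: Delta = -0.758067

Derivation:
d1 = -0.7000968578; d2 = -0.7549341626
phi(d1) = 0.3122327617; exp(-qT) = 1.0000000000; exp(-rT) = 0.9958436616
N(-d1) = 0.7580665910
Delta = -exp(-qT) * N(-d1) = -1.0000000000 * 0.7580665910 = -0.758067


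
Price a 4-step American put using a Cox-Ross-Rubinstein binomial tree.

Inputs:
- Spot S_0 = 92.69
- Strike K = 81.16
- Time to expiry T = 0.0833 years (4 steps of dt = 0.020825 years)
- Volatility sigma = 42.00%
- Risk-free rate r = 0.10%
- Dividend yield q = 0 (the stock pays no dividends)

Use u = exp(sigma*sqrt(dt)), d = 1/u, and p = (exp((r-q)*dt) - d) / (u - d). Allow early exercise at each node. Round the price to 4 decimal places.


Answer: Price = V(0,0) = 0.5925

Derivation:
dt = T/N = 0.020825
u = exp(sigma*sqrt(dt)) = 1.062484; d = 1/u = 0.941191
p = (exp((r-q)*dt) - d) / (u - d) = 0.485024
Discount per step: exp(-r*dt) = 0.999979
Stock lattice S(k, i) with i counting down-moves:
  k=0: S(0,0) = 92.6900
  k=1: S(1,0) = 98.4817; S(1,1) = 87.2390
  k=2: S(2,0) = 104.6352; S(2,1) = 92.6900; S(2,2) = 82.1085
  k=3: S(3,0) = 111.1732; S(3,1) = 98.4817; S(3,2) = 87.2390; S(3,3) = 77.2797
  k=4: S(4,0) = 118.1198; S(4,1) = 104.6352; S(4,2) = 92.6900; S(4,3) = 82.1085; S(4,4) = 72.7349
Terminal payoffs V(N, i) = max(K - S_T, 0):
  V(4,0) = 0.000000; V(4,1) = 0.000000; V(4,2) = 0.000000; V(4,3) = 0.000000; V(4,4) = 8.425052
Backward induction: V(k, i) = exp(-r*dt) * [p * V(k+1, i) + (1-p) * V(k+1, i+1)]; then take max(V_cont, immediate exercise) for American.
  V(3,0) = exp(-r*dt) * [p*0.000000 + (1-p)*0.000000] = 0.000000; exercise = 0.000000; V(3,0) = max -> 0.000000
  V(3,1) = exp(-r*dt) * [p*0.000000 + (1-p)*0.000000] = 0.000000; exercise = 0.000000; V(3,1) = max -> 0.000000
  V(3,2) = exp(-r*dt) * [p*0.000000 + (1-p)*0.000000] = 0.000000; exercise = 0.000000; V(3,2) = max -> 0.000000
  V(3,3) = exp(-r*dt) * [p*0.000000 + (1-p)*8.425052] = 4.338610; exercise = 3.880275; V(3,3) = max -> 4.338610
  V(2,0) = exp(-r*dt) * [p*0.000000 + (1-p)*0.000000] = 0.000000; exercise = 0.000000; V(2,0) = max -> 0.000000
  V(2,1) = exp(-r*dt) * [p*0.000000 + (1-p)*0.000000] = 0.000000; exercise = 0.000000; V(2,1) = max -> 0.000000
  V(2,2) = exp(-r*dt) * [p*0.000000 + (1-p)*4.338610] = 2.234234; exercise = 0.000000; V(2,2) = max -> 2.234234
  V(1,0) = exp(-r*dt) * [p*0.000000 + (1-p)*0.000000] = 0.000000; exercise = 0.000000; V(1,0) = max -> 0.000000
  V(1,1) = exp(-r*dt) * [p*0.000000 + (1-p)*2.234234] = 1.150553; exercise = 0.000000; V(1,1) = max -> 1.150553
  V(0,0) = exp(-r*dt) * [p*0.000000 + (1-p)*1.150553] = 0.592495; exercise = 0.000000; V(0,0) = max -> 0.592495
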